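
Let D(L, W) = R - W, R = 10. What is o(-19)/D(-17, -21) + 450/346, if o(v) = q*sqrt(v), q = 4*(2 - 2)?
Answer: 225/173 ≈ 1.3006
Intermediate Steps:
q = 0 (q = 4*0 = 0)
o(v) = 0 (o(v) = 0*sqrt(v) = 0)
D(L, W) = 10 - W
o(-19)/D(-17, -21) + 450/346 = 0/(10 - 1*(-21)) + 450/346 = 0/(10 + 21) + 450*(1/346) = 0/31 + 225/173 = 0*(1/31) + 225/173 = 0 + 225/173 = 225/173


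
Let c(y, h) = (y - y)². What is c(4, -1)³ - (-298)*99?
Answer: 29502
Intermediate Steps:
c(y, h) = 0 (c(y, h) = 0² = 0)
c(4, -1)³ - (-298)*99 = 0³ - (-298)*99 = 0 - 1*(-29502) = 0 + 29502 = 29502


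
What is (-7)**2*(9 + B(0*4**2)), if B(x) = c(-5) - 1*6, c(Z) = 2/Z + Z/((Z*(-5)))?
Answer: 588/5 ≈ 117.60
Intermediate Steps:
c(Z) = -1/5 + 2/Z (c(Z) = 2/Z + Z/((-5*Z)) = 2/Z + Z*(-1/(5*Z)) = 2/Z - 1/5 = -1/5 + 2/Z)
B(x) = -33/5 (B(x) = (1/5)*(10 - 1*(-5))/(-5) - 1*6 = (1/5)*(-1/5)*(10 + 5) - 6 = (1/5)*(-1/5)*15 - 6 = -3/5 - 6 = -33/5)
(-7)**2*(9 + B(0*4**2)) = (-7)**2*(9 - 33/5) = 49*(12/5) = 588/5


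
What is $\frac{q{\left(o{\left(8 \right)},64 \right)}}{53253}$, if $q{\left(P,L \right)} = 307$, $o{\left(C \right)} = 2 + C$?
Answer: $\frac{307}{53253} \approx 0.0057649$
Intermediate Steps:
$\frac{q{\left(o{\left(8 \right)},64 \right)}}{53253} = \frac{307}{53253}$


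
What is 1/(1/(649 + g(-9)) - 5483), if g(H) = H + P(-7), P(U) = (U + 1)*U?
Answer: -682/3739405 ≈ -0.00018238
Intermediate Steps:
P(U) = U*(1 + U) (P(U) = (1 + U)*U = U*(1 + U))
g(H) = 42 + H (g(H) = H - 7*(1 - 7) = H - 7*(-6) = H + 42 = 42 + H)
1/(1/(649 + g(-9)) - 5483) = 1/(1/(649 + (42 - 9)) - 5483) = 1/(1/(649 + 33) - 5483) = 1/(1/682 - 5483) = 1/(-3739405/682) = -682/3739405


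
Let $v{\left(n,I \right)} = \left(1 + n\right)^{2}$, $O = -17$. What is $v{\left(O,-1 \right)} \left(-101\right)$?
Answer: $-25856$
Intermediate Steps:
$v{\left(O,-1 \right)} \left(-101\right) = \left(1 - 17\right)^{2} \left(-101\right) = \left(-16\right)^{2} \left(-101\right) = 256 \left(-101\right) = -25856$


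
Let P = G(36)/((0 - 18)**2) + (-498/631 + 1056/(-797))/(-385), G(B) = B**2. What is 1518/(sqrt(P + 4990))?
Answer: 759*sqrt(2925269357347899485)/60433457692 ≈ 21.481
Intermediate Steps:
P = 775540022/193619195 (P = 36**2/((0 - 18)**2) + (-498/631 + 1056/(-797))/(-385) = 1296/((-18)**2) + (-498*1/631 + 1056*(-1/797))*(-1/385) = 1296/324 + (-498/631 - 1056/797)*(-1/385) = 1296*(1/324) - 1063242/502907*(-1/385) = 4 + 1063242/193619195 = 775540022/193619195 ≈ 4.0055)
1518/(sqrt(P + 4990)) = 1518/(sqrt(775540022/193619195 + 4990)) = 1518/(sqrt(966935323072/193619195)) = 1518/((8*sqrt(2925269357347899485)/193619195)) = 1518*(sqrt(2925269357347899485)/120866915384) = 759*sqrt(2925269357347899485)/60433457692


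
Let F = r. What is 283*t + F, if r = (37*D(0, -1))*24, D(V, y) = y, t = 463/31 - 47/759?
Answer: 78144928/23529 ≈ 3321.2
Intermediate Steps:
t = 349960/23529 (t = 463*(1/31) - 47*1/759 = 463/31 - 47/759 = 349960/23529 ≈ 14.874)
r = -888 (r = (37*(-1))*24 = -37*24 = -888)
F = -888
283*t + F = 283*(349960/23529) - 888 = 99038680/23529 - 888 = 78144928/23529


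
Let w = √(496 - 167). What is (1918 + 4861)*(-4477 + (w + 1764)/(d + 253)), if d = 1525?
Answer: -3853542887/127 + 6779*√329/1778 ≈ -3.0343e+7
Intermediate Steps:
w = √329 ≈ 18.138
(1918 + 4861)*(-4477 + (w + 1764)/(d + 253)) = (1918 + 4861)*(-4477 + (√329 + 1764)/(1525 + 253)) = 6779*(-4477 + (1764 + √329)/1778) = 6779*(-4477 + (1764 + √329)*(1/1778)) = 6779*(-4477 + (126/127 + √329/1778)) = 6779*(-568453/127 + √329/1778) = -3853542887/127 + 6779*√329/1778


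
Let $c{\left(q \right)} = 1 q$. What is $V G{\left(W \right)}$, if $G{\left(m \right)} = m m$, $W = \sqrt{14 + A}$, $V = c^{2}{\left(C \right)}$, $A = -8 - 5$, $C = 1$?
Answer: $1$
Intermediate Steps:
$c{\left(q \right)} = q$
$A = -13$ ($A = -8 - 5 = -13$)
$V = 1$ ($V = 1^{2} = 1$)
$W = 1$ ($W = \sqrt{14 - 13} = \sqrt{1} = 1$)
$G{\left(m \right)} = m^{2}$
$V G{\left(W \right)} = 1 \cdot 1^{2} = 1 \cdot 1 = 1$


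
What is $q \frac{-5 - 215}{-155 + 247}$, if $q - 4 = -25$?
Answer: $\frac{1155}{23} \approx 50.217$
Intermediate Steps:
$q = -21$ ($q = 4 - 25 = -21$)
$q \frac{-5 - 215}{-155 + 247} = - 21 \frac{-5 - 215}{-155 + 247} = - 21 \left(- \frac{220}{92}\right) = - 21 \left(\left(-220\right) \frac{1}{92}\right) = \left(-21\right) \left(- \frac{55}{23}\right) = \frac{1155}{23}$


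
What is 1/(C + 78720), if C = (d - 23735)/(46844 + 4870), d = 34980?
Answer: 3978/313149025 ≈ 1.2703e-5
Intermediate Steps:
C = 865/3978 (C = (34980 - 23735)/(46844 + 4870) = 11245/51714 = 11245*(1/51714) = 865/3978 ≈ 0.21745)
1/(C + 78720) = 1/(865/3978 + 78720) = 1/(313149025/3978) = 3978/313149025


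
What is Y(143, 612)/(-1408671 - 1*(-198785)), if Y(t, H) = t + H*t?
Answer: -87659/1209886 ≈ -0.072452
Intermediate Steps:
Y(143, 612)/(-1408671 - 1*(-198785)) = (143*(1 + 612))/(-1408671 - 1*(-198785)) = (143*613)/(-1408671 + 198785) = 87659/(-1209886) = 87659*(-1/1209886) = -87659/1209886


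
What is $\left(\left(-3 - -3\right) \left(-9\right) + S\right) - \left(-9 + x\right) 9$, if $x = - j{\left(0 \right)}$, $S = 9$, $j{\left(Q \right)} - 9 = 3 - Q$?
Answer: $198$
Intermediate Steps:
$j{\left(Q \right)} = 12 - Q$ ($j{\left(Q \right)} = 9 - \left(-3 + Q\right) = 12 - Q$)
$x = -12$ ($x = - (12 - 0) = - (12 + 0) = \left(-1\right) 12 = -12$)
$\left(\left(-3 - -3\right) \left(-9\right) + S\right) - \left(-9 + x\right) 9 = \left(\left(-3 - -3\right) \left(-9\right) + 9\right) - \left(-9 - 12\right) 9 = \left(\left(-3 + 3\right) \left(-9\right) + 9\right) - \left(-21\right) 9 = \left(0 \left(-9\right) + 9\right) - -189 = \left(0 + 9\right) + 189 = 9 + 189 = 198$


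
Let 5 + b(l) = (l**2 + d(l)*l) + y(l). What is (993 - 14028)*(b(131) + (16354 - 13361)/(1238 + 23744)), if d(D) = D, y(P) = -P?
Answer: -11132380702575/24982 ≈ -4.4562e+8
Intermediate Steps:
b(l) = -5 - l + 2*l**2 (b(l) = -5 + ((l**2 + l*l) - l) = -5 + ((l**2 + l**2) - l) = -5 + (2*l**2 - l) = -5 + (-l + 2*l**2) = -5 - l + 2*l**2)
(993 - 14028)*(b(131) + (16354 - 13361)/(1238 + 23744)) = (993 - 14028)*((-5 - 1*131 + 2*131**2) + (16354 - 13361)/(1238 + 23744)) = -13035*((-5 - 131 + 2*17161) + 2993/24982) = -13035*((-5 - 131 + 34322) + 2993*(1/24982)) = -13035*(34186 + 2993/24982) = -13035*854037645/24982 = -11132380702575/24982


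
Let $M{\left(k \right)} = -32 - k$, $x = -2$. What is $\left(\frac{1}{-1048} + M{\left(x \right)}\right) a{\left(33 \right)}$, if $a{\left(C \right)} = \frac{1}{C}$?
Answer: $- \frac{31441}{34584} \approx -0.90912$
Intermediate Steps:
$\left(\frac{1}{-1048} + M{\left(x \right)}\right) a{\left(33 \right)} = \frac{\frac{1}{-1048} - 30}{33} = \left(- \frac{1}{1048} + \left(-32 + 2\right)\right) \frac{1}{33} = \left(- \frac{1}{1048} - 30\right) \frac{1}{33} = \left(- \frac{31441}{1048}\right) \frac{1}{33} = - \frac{31441}{34584}$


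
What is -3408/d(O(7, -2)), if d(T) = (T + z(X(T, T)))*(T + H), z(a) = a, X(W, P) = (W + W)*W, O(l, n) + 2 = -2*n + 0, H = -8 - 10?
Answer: 213/10 ≈ 21.300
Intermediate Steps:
H = -18
O(l, n) = -2 - 2*n (O(l, n) = -2 + (-2*n + 0) = -2 - 2*n)
X(W, P) = 2*W² (X(W, P) = (2*W)*W = 2*W²)
d(T) = (-18 + T)*(T + 2*T²) (d(T) = (T + 2*T²)*(T - 18) = (T + 2*T²)*(-18 + T) = (-18 + T)*(T + 2*T²))
-3408/d(O(7, -2)) = -3408*1/((-2 - 2*(-2))*(-18 - 35*(-2 - 2*(-2)) + 2*(-2 - 2*(-2))²)) = -3408*1/((-2 + 4)*(-18 - 35*(-2 + 4) + 2*(-2 + 4)²)) = -3408*1/(2*(-18 - 35*2 + 2*2²)) = -3408*1/(2*(-18 - 70 + 2*4)) = -3408*1/(2*(-18 - 70 + 8)) = -3408/(2*(-80)) = -3408/(-160) = -3408*(-1/160) = 213/10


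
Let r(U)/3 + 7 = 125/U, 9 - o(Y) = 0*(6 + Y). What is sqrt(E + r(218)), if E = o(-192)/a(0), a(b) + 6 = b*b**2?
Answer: I*sqrt(246885)/109 ≈ 4.5585*I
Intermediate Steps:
o(Y) = 9 (o(Y) = 9 - 0*(6 + Y) = 9 - 1*0 = 9 + 0 = 9)
a(b) = -6 + b**3 (a(b) = -6 + b*b**2 = -6 + b**3)
r(U) = -21 + 375/U (r(U) = -21 + 3*(125/U) = -21 + 375/U)
E = -3/2 (E = 9/(-6 + 0**3) = 9/(-6 + 0) = 9/(-6) = 9*(-1/6) = -3/2 ≈ -1.5000)
sqrt(E + r(218)) = sqrt(-3/2 + (-21 + 375/218)) = sqrt(-3/2 - 4203/218) = sqrt(-2265/109) = I*sqrt(246885)/109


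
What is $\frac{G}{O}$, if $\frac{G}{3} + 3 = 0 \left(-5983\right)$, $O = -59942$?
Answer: $\frac{9}{59942} \approx 0.00015015$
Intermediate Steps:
$G = -9$ ($G = -9 + 3 \cdot 0 \left(-5983\right) = -9 + 3 \cdot 0 = -9 + 0 = -9$)
$\frac{G}{O} = - \frac{9}{-59942} = \left(-9\right) \left(- \frac{1}{59942}\right) = \frac{9}{59942}$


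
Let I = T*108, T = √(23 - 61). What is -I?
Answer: -108*I*√38 ≈ -665.76*I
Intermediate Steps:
T = I*√38 (T = √(-38) = I*√38 ≈ 6.1644*I)
I = 108*I*√38 (I = (I*√38)*108 = 108*I*√38 ≈ 665.76*I)
-I = -108*I*√38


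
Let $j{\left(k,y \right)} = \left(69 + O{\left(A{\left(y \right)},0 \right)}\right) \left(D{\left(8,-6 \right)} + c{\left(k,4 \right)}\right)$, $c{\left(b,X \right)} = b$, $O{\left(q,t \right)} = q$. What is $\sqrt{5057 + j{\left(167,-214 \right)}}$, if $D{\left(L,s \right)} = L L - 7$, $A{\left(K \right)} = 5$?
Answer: $\sqrt{21633} \approx 147.08$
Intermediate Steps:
$D{\left(L,s \right)} = -7 + L^{2}$ ($D{\left(L,s \right)} = L^{2} - 7 = -7 + L^{2}$)
$j{\left(k,y \right)} = 4218 + 74 k$ ($j{\left(k,y \right)} = \left(69 + 5\right) \left(\left(-7 + 8^{2}\right) + k\right) = 74 \left(\left(-7 + 64\right) + k\right) = 74 \left(57 + k\right) = 4218 + 74 k$)
$\sqrt{5057 + j{\left(167,-214 \right)}} = \sqrt{5057 + \left(4218 + 74 \cdot 167\right)} = \sqrt{5057 + \left(4218 + 12358\right)} = \sqrt{5057 + 16576} = \sqrt{21633}$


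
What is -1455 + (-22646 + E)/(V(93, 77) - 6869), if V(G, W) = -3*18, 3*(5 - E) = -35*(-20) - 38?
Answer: -701170/483 ≈ -1451.7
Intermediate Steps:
E = -647/3 (E = 5 - (-35*(-20) - 38)/3 = 5 - (700 - 38)/3 = 5 - ⅓*662 = 5 - 662/3 = -647/3 ≈ -215.67)
V(G, W) = -54
-1455 + (-22646 + E)/(V(93, 77) - 6869) = -1455 + (-22646 - 647/3)/(-54 - 6869) = -1455 - 68585/3/(-6923) = -1455 - 68585/3*(-1/6923) = -1455 + 1595/483 = -701170/483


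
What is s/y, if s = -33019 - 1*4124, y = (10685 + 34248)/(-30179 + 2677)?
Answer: 1021506786/44933 ≈ 22734.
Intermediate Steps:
y = -44933/27502 (y = 44933/(-27502) = 44933*(-1/27502) = -44933/27502 ≈ -1.6338)
s = -37143 (s = -33019 - 4124 = -37143)
s/y = -37143/(-44933/27502) = -37143*(-27502/44933) = 1021506786/44933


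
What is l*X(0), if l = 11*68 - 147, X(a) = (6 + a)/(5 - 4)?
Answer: 3606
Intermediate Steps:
X(a) = 6 + a (X(a) = (6 + a)/1 = (6 + a)*1 = 6 + a)
l = 601 (l = 748 - 147 = 601)
l*X(0) = 601*(6 + 0) = 601*6 = 3606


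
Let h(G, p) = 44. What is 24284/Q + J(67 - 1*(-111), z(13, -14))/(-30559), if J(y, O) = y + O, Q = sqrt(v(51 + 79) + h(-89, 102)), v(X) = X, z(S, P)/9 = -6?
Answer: -124/30559 + 12142*sqrt(174)/87 ≈ 1841.0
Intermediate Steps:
z(S, P) = -54 (z(S, P) = 9*(-6) = -54)
Q = sqrt(174) (Q = sqrt((51 + 79) + 44) = sqrt(130 + 44) = sqrt(174) ≈ 13.191)
J(y, O) = O + y
24284/Q + J(67 - 1*(-111), z(13, -14))/(-30559) = 24284/(sqrt(174)) + (-54 + (67 - 1*(-111)))/(-30559) = 24284*(sqrt(174)/174) + (-54 + (67 + 111))*(-1/30559) = 12142*sqrt(174)/87 + (-54 + 178)*(-1/30559) = 12142*sqrt(174)/87 + 124*(-1/30559) = 12142*sqrt(174)/87 - 124/30559 = -124/30559 + 12142*sqrt(174)/87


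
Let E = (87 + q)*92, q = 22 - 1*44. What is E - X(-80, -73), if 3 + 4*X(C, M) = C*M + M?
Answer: 4539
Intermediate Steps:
X(C, M) = -3/4 + M/4 + C*M/4 (X(C, M) = -3/4 + (C*M + M)/4 = -3/4 + (M + C*M)/4 = -3/4 + (M/4 + C*M/4) = -3/4 + M/4 + C*M/4)
q = -22 (q = 22 - 44 = -22)
E = 5980 (E = (87 - 22)*92 = 65*92 = 5980)
E - X(-80, -73) = 5980 - (-3/4 + (1/4)*(-73) + (1/4)*(-80)*(-73)) = 5980 - (-3/4 - 73/4 + 1460) = 5980 - 1*1441 = 5980 - 1441 = 4539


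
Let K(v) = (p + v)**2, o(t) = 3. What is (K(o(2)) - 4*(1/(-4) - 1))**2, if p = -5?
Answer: 81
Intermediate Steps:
K(v) = (-5 + v)**2
(K(o(2)) - 4*(1/(-4) - 1))**2 = ((-5 + 3)**2 - 4*(1/(-4) - 1))**2 = ((-2)**2 - 4*(-1/4 - 1))**2 = (4 - 4*(-5/4))**2 = (4 + 5)**2 = 9**2 = 81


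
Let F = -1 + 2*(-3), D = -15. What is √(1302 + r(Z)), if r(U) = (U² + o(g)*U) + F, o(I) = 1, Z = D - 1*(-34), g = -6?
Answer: 5*√67 ≈ 40.927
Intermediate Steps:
Z = 19 (Z = -15 - 1*(-34) = -15 + 34 = 19)
F = -7 (F = -1 - 6 = -7)
r(U) = -7 + U + U² (r(U) = (U² + 1*U) - 7 = (U² + U) - 7 = (U + U²) - 7 = -7 + U + U²)
√(1302 + r(Z)) = √(1302 + (-7 + 19 + 19²)) = √(1302 + (-7 + 19 + 361)) = √(1302 + 373) = √1675 = 5*√67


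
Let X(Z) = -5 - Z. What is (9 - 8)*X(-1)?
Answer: -4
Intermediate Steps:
(9 - 8)*X(-1) = (9 - 8)*(-5 - 1*(-1)) = 1*(-5 + 1) = 1*(-4) = -4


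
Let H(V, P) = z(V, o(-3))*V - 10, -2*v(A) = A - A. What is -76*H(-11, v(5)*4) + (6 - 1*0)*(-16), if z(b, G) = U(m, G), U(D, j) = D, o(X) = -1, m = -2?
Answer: -1008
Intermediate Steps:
v(A) = 0 (v(A) = -(A - A)/2 = -½*0 = 0)
z(b, G) = -2
H(V, P) = -10 - 2*V (H(V, P) = -2*V - 10 = -10 - 2*V)
-76*H(-11, v(5)*4) + (6 - 1*0)*(-16) = -76*(-10 - 2*(-11)) + (6 - 1*0)*(-16) = -76*(-10 + 22) + (6 + 0)*(-16) = -76*12 + 6*(-16) = -912 - 96 = -1008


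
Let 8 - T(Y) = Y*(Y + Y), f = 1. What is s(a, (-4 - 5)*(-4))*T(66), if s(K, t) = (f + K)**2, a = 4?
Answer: -217600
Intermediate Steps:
s(K, t) = (1 + K)**2
T(Y) = 8 - 2*Y**2 (T(Y) = 8 - Y*(Y + Y) = 8 - Y*2*Y = 8 - 2*Y**2)
s(a, (-4 - 5)*(-4))*T(66) = (1 + 4)**2*(8 - 2*66**2) = 5**2*(8 - 2*4356) = 25*(8 - 8712) = 25*(-8704) = -217600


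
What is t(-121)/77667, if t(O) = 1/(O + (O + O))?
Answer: -1/28193121 ≈ -3.5470e-8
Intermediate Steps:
t(O) = 1/(3*O) (t(O) = 1/(O + 2*O) = 1/(3*O))
t(-121)/77667 = ((1/3)/(-121))/77667 = ((1/3)*(-1/121))*(1/77667) = -1/363*1/77667 = -1/28193121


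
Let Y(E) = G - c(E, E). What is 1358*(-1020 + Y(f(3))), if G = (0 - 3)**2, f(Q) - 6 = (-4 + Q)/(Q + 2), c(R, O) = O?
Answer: -6904072/5 ≈ -1.3808e+6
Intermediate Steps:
f(Q) = 6 + (-4 + Q)/(2 + Q) (f(Q) = 6 + (-4 + Q)/(Q + 2) = 6 + (-4 + Q)/(2 + Q))
G = 9 (G = (-3)**2 = 9)
Y(E) = 9 - E
1358*(-1020 + Y(f(3))) = 1358*(-1020 + (9 - (8 + 7*3)/(2 + 3))) = 1358*(-1020 + (9 - (8 + 21)/5)) = 1358*(-1020 + (9 - 29/5)) = 1358*(-1020 + 16/5) = 1358*(-5084/5) = -6904072/5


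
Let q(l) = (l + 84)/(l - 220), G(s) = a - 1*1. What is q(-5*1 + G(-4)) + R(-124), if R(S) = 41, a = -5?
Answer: 9398/231 ≈ 40.684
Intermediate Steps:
G(s) = -6 (G(s) = -5 - 1*1 = -5 - 1 = -6)
q(l) = (84 + l)/(-220 + l)
q(-5*1 + G(-4)) + R(-124) = (84 + (-5*1 - 6))/(-220 + (-5*1 - 6)) + 41 = (84 + (-5 - 6))/(-220 + (-5 - 6)) + 41 = (84 - 11)/(-220 - 11) + 41 = 73/(-231) + 41 = -1/231*73 + 41 = -73/231 + 41 = 9398/231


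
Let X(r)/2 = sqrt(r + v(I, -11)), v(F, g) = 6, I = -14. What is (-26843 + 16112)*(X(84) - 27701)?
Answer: 297259431 - 64386*sqrt(10) ≈ 2.9706e+8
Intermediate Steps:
X(r) = 2*sqrt(6 + r) (X(r) = 2*sqrt(r + 6) = 2*sqrt(6 + r))
(-26843 + 16112)*(X(84) - 27701) = (-26843 + 16112)*(2*sqrt(6 + 84) - 27701) = -10731*(2*sqrt(90) - 27701) = -10731*(2*(3*sqrt(10)) - 27701) = -10731*(6*sqrt(10) - 27701) = -10731*(-27701 + 6*sqrt(10)) = 297259431 - 64386*sqrt(10)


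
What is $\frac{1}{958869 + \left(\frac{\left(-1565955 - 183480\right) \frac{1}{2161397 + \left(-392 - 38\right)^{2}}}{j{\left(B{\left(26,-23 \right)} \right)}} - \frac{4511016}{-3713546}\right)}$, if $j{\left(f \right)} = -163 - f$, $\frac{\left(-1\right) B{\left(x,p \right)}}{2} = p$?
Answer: $\frac{303505684064143}{291022561538053845380} \approx 1.0429 \cdot 10^{-6}$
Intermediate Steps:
$B{\left(x,p \right)} = - 2 p$
$\frac{1}{958869 + \left(\frac{\left(-1565955 - 183480\right) \frac{1}{2161397 + \left(-392 - 38\right)^{2}}}{j{\left(B{\left(26,-23 \right)} \right)}} - \frac{4511016}{-3713546}\right)} = \frac{1}{958869 + \left(\frac{\left(-1565955 - 183480\right) \frac{1}{2161397 + \left(-392 - 38\right)^{2}}}{-163 - \left(-2\right) \left(-23\right)} - \frac{4511016}{-3713546}\right)} = \frac{1}{958869 + \left(\frac{\left(-1749435\right) \frac{1}{2161397 + \left(-430\right)^{2}}}{-163 - 46} - - \frac{2255508}{1856773}\right)} = \frac{1}{958869 + \left(\frac{\left(-1749435\right) \frac{1}{2161397 + 184900}}{-163 - 46} + \frac{2255508}{1856773}\right)} = \frac{1}{958869 + \left(\frac{\left(-1749435\right) \frac{1}{2346297}}{-209} + \frac{2255508}{1856773}\right)} = \frac{1}{958869 + \left(\left(-1749435\right) \frac{1}{2346297} \left(- \frac{1}{209}\right) + \frac{2255508}{1856773}\right)} = \frac{1}{958869 + \left(\left(- \frac{583145}{782099}\right) \left(- \frac{1}{209}\right) + \frac{2255508}{1856773}\right)} = \frac{1}{958869 + \left(\frac{583145}{163458691} + \frac{2255508}{1856773}\right)} = \frac{1}{958869 + \frac{369765153111113}{303505684064143}} = \frac{1}{\frac{291022561538053845380}{303505684064143}} = \frac{303505684064143}{291022561538053845380}$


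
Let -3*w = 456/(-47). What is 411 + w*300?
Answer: 64917/47 ≈ 1381.2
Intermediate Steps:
w = 152/47 (w = -152/(-47) = -152*(-1)/47 = -⅓*(-456/47) = 152/47 ≈ 3.2340)
411 + w*300 = 411 + (152/47)*300 = 411 + 45600/47 = 64917/47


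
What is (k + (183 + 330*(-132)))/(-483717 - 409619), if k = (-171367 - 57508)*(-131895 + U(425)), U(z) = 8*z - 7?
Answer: -29410851873/893336 ≈ -32923.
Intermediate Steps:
U(z) = -7 + 8*z
k = 29410895250 (k = (-171367 - 57508)*(-131895 + (-7 + 8*425)) = -228875*(-131895 + (-7 + 3400)) = -228875*(-131895 + 3393) = -228875*(-128502) = 29410895250)
(k + (183 + 330*(-132)))/(-483717 - 409619) = (29410895250 + (183 + 330*(-132)))/(-483717 - 409619) = (29410895250 + (183 - 43560))/(-893336) = (29410895250 - 43377)*(-1/893336) = 29410851873*(-1/893336) = -29410851873/893336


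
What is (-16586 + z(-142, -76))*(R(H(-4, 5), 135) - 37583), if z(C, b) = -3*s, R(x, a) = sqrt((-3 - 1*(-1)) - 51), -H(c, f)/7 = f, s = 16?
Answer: 625155622 - 16634*I*sqrt(53) ≈ 6.2516e+8 - 1.211e+5*I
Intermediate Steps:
H(c, f) = -7*f
R(x, a) = I*sqrt(53) (R(x, a) = sqrt((-3 + 1) - 51) = sqrt(-2 - 51) = sqrt(-53) = I*sqrt(53))
z(C, b) = -48 (z(C, b) = -3*16 = -48)
(-16586 + z(-142, -76))*(R(H(-4, 5), 135) - 37583) = (-16586 - 48)*(I*sqrt(53) - 37583) = -16634*(-37583 + I*sqrt(53)) = 625155622 - 16634*I*sqrt(53)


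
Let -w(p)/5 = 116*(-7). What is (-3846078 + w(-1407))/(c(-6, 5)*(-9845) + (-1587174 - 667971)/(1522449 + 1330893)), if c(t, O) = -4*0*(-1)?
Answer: 3654197108052/751715 ≈ 4.8611e+6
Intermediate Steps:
c(t, O) = 0 (c(t, O) = 0*(-1) = 0)
w(p) = 4060 (w(p) = -580*(-7) = -5*(-812) = 4060)
(-3846078 + w(-1407))/(c(-6, 5)*(-9845) + (-1587174 - 667971)/(1522449 + 1330893)) = (-3846078 + 4060)/(0*(-9845) + (-1587174 - 667971)/(1522449 + 1330893)) = -3842018/(0 - 2255145/2853342) = -3842018/(0 - 2255145*1/2853342) = -3842018/(0 - 751715/951114) = -3842018/(-751715/951114) = -3842018*(-951114/751715) = 3654197108052/751715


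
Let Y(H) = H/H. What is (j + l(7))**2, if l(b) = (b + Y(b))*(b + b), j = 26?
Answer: 19044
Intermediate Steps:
Y(H) = 1
l(b) = 2*b*(1 + b) (l(b) = (b + 1)*(b + b) = (1 + b)*(2*b) = 2*b*(1 + b))
(j + l(7))**2 = (26 + 2*7*(1 + 7))**2 = (26 + 2*7*8)**2 = (26 + 112)**2 = 138**2 = 19044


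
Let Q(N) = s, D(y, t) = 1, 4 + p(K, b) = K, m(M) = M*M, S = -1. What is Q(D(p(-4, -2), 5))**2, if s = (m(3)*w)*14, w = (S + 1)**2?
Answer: 0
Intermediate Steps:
m(M) = M**2
p(K, b) = -4 + K
w = 0 (w = (-1 + 1)**2 = 0**2 = 0)
s = 0 (s = (3**2*0)*14 = (9*0)*14 = 0*14 = 0)
Q(N) = 0
Q(D(p(-4, -2), 5))**2 = 0**2 = 0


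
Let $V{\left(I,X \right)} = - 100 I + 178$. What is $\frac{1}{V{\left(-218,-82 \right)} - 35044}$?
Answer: $- \frac{1}{13066} \approx -7.6534 \cdot 10^{-5}$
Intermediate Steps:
$V{\left(I,X \right)} = 178 - 100 I$
$\frac{1}{V{\left(-218,-82 \right)} - 35044} = \frac{1}{\left(178 - -21800\right) - 35044} = \frac{1}{\left(178 + 21800\right) - 35044} = \frac{1}{21978 - 35044} = \frac{1}{-13066} = - \frac{1}{13066}$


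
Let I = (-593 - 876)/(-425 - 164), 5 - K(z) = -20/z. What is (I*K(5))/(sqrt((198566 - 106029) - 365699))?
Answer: -4407*I*sqrt(273162)/53630806 ≈ -0.042948*I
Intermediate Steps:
K(z) = 5 + 20/z (K(z) = 5 - (-20)/z = 5 + 20/z)
I = 1469/589 (I = -1469/(-589) = -1469*(-1/589) = 1469/589 ≈ 2.4941)
(I*K(5))/(sqrt((198566 - 106029) - 365699)) = (1469*(5 + 20/5)/589)/(sqrt((198566 - 106029) - 365699)) = (1469*(5 + 20*(1/5))/589)/(sqrt(92537 - 365699)) = (1469*(5 + 4)/589)/(sqrt(-273162)) = ((1469/589)*9)/((I*sqrt(273162))) = 13221*(-I*sqrt(273162)/273162)/589 = -4407*I*sqrt(273162)/53630806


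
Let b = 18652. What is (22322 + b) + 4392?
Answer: 45366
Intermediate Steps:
(22322 + b) + 4392 = (22322 + 18652) + 4392 = 40974 + 4392 = 45366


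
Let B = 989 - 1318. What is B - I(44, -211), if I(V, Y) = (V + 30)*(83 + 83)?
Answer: -12613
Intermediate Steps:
I(V, Y) = 4980 + 166*V (I(V, Y) = (30 + V)*166 = 4980 + 166*V)
B = -329
B - I(44, -211) = -329 - (4980 + 166*44) = -329 - (4980 + 7304) = -329 - 1*12284 = -329 - 12284 = -12613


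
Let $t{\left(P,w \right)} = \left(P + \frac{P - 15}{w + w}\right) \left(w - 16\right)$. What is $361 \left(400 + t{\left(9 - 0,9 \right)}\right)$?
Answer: $\frac{367498}{3} \approx 1.225 \cdot 10^{5}$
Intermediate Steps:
$t{\left(P,w \right)} = \left(-16 + w\right) \left(P + \frac{-15 + P}{2 w}\right)$ ($t{\left(P,w \right)} = \left(P + \frac{-15 + P}{2 w}\right) \left(-16 + w\right) = \left(-16 + w\right) \left(P + \frac{-15 + P}{2 w}\right)$)
$361 \left(400 + t{\left(9 - 0,9 \right)}\right) = 361 \left(400 + \frac{240 - 16 \left(9 - 0\right) - 9 \left(15 + 31 \left(9 - 0\right) - 2 \left(9 - 0\right) 9\right)}{2 \cdot 9}\right) = 361 \left(400 + \frac{1}{2} \cdot \frac{1}{9} \left(240 - 16 \left(9 + 0\right) - 9 \left(15 + 31 \left(9 + 0\right) - 2 \left(9 + 0\right) 9\right)\right)\right) = 361 \left(400 + \frac{1}{2} \cdot \frac{1}{9} \left(240 - 144 - 9 \left(15 + 31 \cdot 9 - 18 \cdot 9\right)\right)\right) = 361 \left(400 + \frac{1}{2} \cdot \frac{1}{9} \left(240 - 144 - 9 \left(15 + 279 - 162\right)\right)\right) = 361 \left(400 + \frac{1}{2} \cdot \frac{1}{9} \left(240 - 144 - 9 \cdot 132\right)\right) = 361 \left(400 + \frac{1}{2} \cdot \frac{1}{9} \left(240 - 144 - 1188\right)\right) = 361 \left(400 + \frac{1}{2} \cdot \frac{1}{9} \left(-1092\right)\right) = 361 \left(400 - \frac{182}{3}\right) = 361 \cdot \frac{1018}{3} = \frac{367498}{3}$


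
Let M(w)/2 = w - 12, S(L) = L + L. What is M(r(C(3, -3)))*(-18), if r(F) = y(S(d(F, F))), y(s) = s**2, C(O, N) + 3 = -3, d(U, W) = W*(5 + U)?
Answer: -4752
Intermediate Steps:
C(O, N) = -6 (C(O, N) = -3 - 3 = -6)
S(L) = 2*L
r(F) = 4*F**2*(5 + F)**2 (r(F) = (2*(F*(5 + F)))**2 = (2*F*(5 + F))**2 = 4*F**2*(5 + F)**2)
M(w) = -24 + 2*w (M(w) = 2*(w - 12) = 2*(-12 + w) = -24 + 2*w)
M(r(C(3, -3)))*(-18) = (-24 + 2*(4*(-6)**2*(5 - 6)**2))*(-18) = (-24 + 2*(4*36*(-1)**2))*(-18) = (-24 + 2*(4*36*1))*(-18) = (-24 + 2*144)*(-18) = (-24 + 288)*(-18) = 264*(-18) = -4752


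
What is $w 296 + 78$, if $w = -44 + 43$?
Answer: $-218$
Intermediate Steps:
$w = -1$
$w 296 + 78 = \left(-1\right) 296 + 78 = -296 + 78 = -218$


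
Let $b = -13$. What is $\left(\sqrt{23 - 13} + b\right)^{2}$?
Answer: $\left(13 - \sqrt{10}\right)^{2} \approx 96.781$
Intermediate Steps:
$\left(\sqrt{23 - 13} + b\right)^{2} = \left(\sqrt{23 - 13} - 13\right)^{2} = \left(\sqrt{10} - 13\right)^{2} = \left(-13 + \sqrt{10}\right)^{2}$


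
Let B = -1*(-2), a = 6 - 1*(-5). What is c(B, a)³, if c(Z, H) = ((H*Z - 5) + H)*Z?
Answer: 175616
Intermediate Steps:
a = 11 (a = 6 + 5 = 11)
B = 2
c(Z, H) = Z*(-5 + H + H*Z) (c(Z, H) = ((-5 + H*Z) + H)*Z = (-5 + H + H*Z)*Z = Z*(-5 + H + H*Z))
c(B, a)³ = (2*(-5 + 11 + 11*2))³ = (2*(-5 + 11 + 22))³ = (2*28)³ = 56³ = 175616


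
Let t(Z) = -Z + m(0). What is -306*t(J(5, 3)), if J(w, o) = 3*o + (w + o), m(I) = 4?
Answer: 3978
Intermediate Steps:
J(w, o) = w + 4*o (J(w, o) = 3*o + (o + w) = w + 4*o)
t(Z) = 4 - Z (t(Z) = -Z + 4 = 4 - Z)
-306*t(J(5, 3)) = -306*(4 - (5 + 4*3)) = -306*(4 - (5 + 12)) = -306*(4 - 1*17) = -306*(4 - 17) = -306*(-13) = 3978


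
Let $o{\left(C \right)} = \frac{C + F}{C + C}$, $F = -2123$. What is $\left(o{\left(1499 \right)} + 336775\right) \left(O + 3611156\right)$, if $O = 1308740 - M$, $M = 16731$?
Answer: $\frac{2475242296132145}{1499} \approx 1.6513 \cdot 10^{12}$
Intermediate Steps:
$O = 1292009$ ($O = 1308740 - 16731 = 1292009$)
$o{\left(C \right)} = \frac{-2123 + C}{2 C}$ ($o{\left(C \right)} = \frac{C - 2123}{C + C} = \frac{-2123 + C}{2 C}$)
$\left(o{\left(1499 \right)} + 336775\right) \left(O + 3611156\right) = \left(\frac{-2123 + 1499}{2 \cdot 1499} + 336775\right) \left(1292009 + 3611156\right) = \left(\frac{1}{2} \cdot \frac{1}{1499} \left(-624\right) + 336775\right) 4903165 = \left(- \frac{312}{1499} + 336775\right) 4903165 = \frac{504825413}{1499} \cdot 4903165 = \frac{2475242296132145}{1499}$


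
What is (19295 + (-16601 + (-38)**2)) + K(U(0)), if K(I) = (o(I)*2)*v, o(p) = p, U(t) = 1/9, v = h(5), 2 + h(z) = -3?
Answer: 37232/9 ≈ 4136.9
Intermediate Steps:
h(z) = -5 (h(z) = -2 - 3 = -5)
v = -5
U(t) = 1/9
K(I) = -10*I (K(I) = (I*2)*(-5) = (2*I)*(-5) = -10*I)
(19295 + (-16601 + (-38)**2)) + K(U(0)) = (19295 + (-16601 + (-38)**2)) - 10*1/9 = (19295 + (-16601 + 1444)) - 10/9 = (19295 - 15157) - 10/9 = 4138 - 10/9 = 37232/9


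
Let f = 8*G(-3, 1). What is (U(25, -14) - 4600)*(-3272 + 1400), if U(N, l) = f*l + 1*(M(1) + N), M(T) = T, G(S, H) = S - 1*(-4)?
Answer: 8772192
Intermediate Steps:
G(S, H) = 4 + S (G(S, H) = S + 4 = 4 + S)
f = 8 (f = 8*(4 - 3) = 8*1 = 8)
U(N, l) = 1 + N + 8*l (U(N, l) = 8*l + 1*(1 + N) = 8*l + (1 + N) = 1 + N + 8*l)
(U(25, -14) - 4600)*(-3272 + 1400) = ((1 + 25 + 8*(-14)) - 4600)*(-3272 + 1400) = ((1 + 25 - 112) - 4600)*(-1872) = (-86 - 4600)*(-1872) = -4686*(-1872) = 8772192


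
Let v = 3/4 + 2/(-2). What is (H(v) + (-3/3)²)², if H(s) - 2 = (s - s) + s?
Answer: 121/16 ≈ 7.5625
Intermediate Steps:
v = -¼ (v = 3*(¼) + 2*(-½) = ¾ - 1 = -¼ ≈ -0.25000)
H(s) = 2 + s (H(s) = 2 + ((s - s) + s) = 2 + (0 + s) = 2 + s)
(H(v) + (-3/3)²)² = ((2 - ¼) + (-3/3)²)² = (7/4 + (-3*⅓)²)² = (7/4 + (-1)²)² = (7/4 + 1)² = (11/4)² = 121/16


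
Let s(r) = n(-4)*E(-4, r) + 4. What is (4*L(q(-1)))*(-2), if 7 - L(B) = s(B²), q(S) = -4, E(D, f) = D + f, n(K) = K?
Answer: -408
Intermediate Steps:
s(r) = 20 - 4*r (s(r) = -4*(-4 + r) + 4 = (16 - 4*r) + 4 = 20 - 4*r)
L(B) = -13 + 4*B² (L(B) = 7 - (20 - 4*B²) = 7 + (-20 + 4*B²) = -13 + 4*B²)
(4*L(q(-1)))*(-2) = (4*(-13 + 4*(-4)²))*(-2) = (4*(-13 + 4*16))*(-2) = (4*(-13 + 64))*(-2) = (4*51)*(-2) = 204*(-2) = -408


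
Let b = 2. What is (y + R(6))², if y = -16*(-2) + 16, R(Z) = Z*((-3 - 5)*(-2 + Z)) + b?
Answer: 20164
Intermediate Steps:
R(Z) = 2 + Z*(16 - 8*Z) (R(Z) = Z*((-3 - 5)*(-2 + Z)) + 2 = Z*(-8*(-2 + Z)) + 2 = Z*(16 - 8*Z) + 2 = 2 + Z*(16 - 8*Z))
y = 48 (y = 32 + 16 = 48)
(y + R(6))² = (48 + (2 - 8*6² + 16*6))² = (48 + (2 - 8*36 + 96))² = (48 + (2 - 288 + 96))² = (48 - 190)² = (-142)² = 20164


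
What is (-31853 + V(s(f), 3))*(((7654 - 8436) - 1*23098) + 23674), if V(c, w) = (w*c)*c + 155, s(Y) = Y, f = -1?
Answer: 6529170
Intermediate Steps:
V(c, w) = 155 + w*c**2 (V(c, w) = (c*w)*c + 155 = w*c**2 + 155 = 155 + w*c**2)
(-31853 + V(s(f), 3))*(((7654 - 8436) - 1*23098) + 23674) = (-31853 + (155 + 3*(-1)**2))*(((7654 - 8436) - 1*23098) + 23674) = (-31853 + (155 + 3*1))*((-782 - 23098) + 23674) = (-31853 + (155 + 3))*(-23880 + 23674) = (-31853 + 158)*(-206) = -31695*(-206) = 6529170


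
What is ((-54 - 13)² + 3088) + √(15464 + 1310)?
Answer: 7577 + √16774 ≈ 7706.5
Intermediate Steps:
((-54 - 13)² + 3088) + √(15464 + 1310) = ((-67)² + 3088) + √16774 = (4489 + 3088) + √16774 = 7577 + √16774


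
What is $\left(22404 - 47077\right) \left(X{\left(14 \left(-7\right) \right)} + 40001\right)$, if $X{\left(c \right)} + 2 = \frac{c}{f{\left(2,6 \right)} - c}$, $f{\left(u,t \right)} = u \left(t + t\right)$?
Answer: $- \frac{60199405970}{61} \approx -9.8688 \cdot 10^{8}$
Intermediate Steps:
$f{\left(u,t \right)} = 2 t u$ ($f{\left(u,t \right)} = u 2 t = 2 t u$)
$X{\left(c \right)} = -2 + \frac{c}{24 - c}$ ($X{\left(c \right)} = -2 + \frac{c}{2 \cdot 6 \cdot 2 - c} = -2 + \frac{c}{24 - c}$)
$\left(22404 - 47077\right) \left(X{\left(14 \left(-7\right) \right)} + 40001\right) = \left(22404 - 47077\right) \left(\frac{3 \left(16 - 14 \left(-7\right)\right)}{-24 + 14 \left(-7\right)} + 40001\right) = - 24673 \left(\frac{3 \left(16 - -98\right)}{-24 - 98} + 40001\right) = - 24673 \left(\frac{3 \left(16 + 98\right)}{-122} + 40001\right) = - 24673 \left(3 \left(- \frac{1}{122}\right) 114 + 40001\right) = - 24673 \left(- \frac{171}{61} + 40001\right) = \left(-24673\right) \frac{2439890}{61} = - \frac{60199405970}{61}$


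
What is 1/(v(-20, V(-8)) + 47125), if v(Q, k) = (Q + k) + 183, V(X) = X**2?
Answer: 1/47352 ≈ 2.1118e-5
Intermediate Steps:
v(Q, k) = 183 + Q + k
1/(v(-20, V(-8)) + 47125) = 1/((183 - 20 + (-8)**2) + 47125) = 1/((183 - 20 + 64) + 47125) = 1/(227 + 47125) = 1/47352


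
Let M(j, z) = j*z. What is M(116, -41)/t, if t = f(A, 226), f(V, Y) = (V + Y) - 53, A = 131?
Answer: -1189/76 ≈ -15.645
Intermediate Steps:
f(V, Y) = -53 + V + Y
t = 304 (t = -53 + 131 + 226 = 304)
M(116, -41)/t = (116*(-41))/304 = -4756*1/304 = -1189/76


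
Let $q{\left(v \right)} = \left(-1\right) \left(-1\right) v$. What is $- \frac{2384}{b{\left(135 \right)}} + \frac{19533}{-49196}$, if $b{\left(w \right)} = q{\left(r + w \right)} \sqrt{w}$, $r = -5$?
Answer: $- \frac{19533}{49196} - \frac{1192 \sqrt{15}}{2925} \approx -1.9754$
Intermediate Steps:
$q{\left(v \right)} = v$ ($q{\left(v \right)} = 1 v = v$)
$b{\left(w \right)} = \sqrt{w} \left(-5 + w\right)$ ($b{\left(w \right)} = \left(-5 + w\right) \sqrt{w} = \sqrt{w} \left(-5 + w\right)$)
$- \frac{2384}{b{\left(135 \right)}} + \frac{19533}{-49196} = - \frac{2384}{\sqrt{135} \left(-5 + 135\right)} + \frac{19533}{-49196} = - \frac{2384}{3 \sqrt{15} \cdot 130} + 19533 \left(- \frac{1}{49196}\right) = - \frac{2384}{390 \sqrt{15}} - \frac{19533}{49196} = - 2384 \frac{\sqrt{15}}{5850} - \frac{19533}{49196} = - \frac{1192 \sqrt{15}}{2925} - \frac{19533}{49196} = - \frac{19533}{49196} - \frac{1192 \sqrt{15}}{2925}$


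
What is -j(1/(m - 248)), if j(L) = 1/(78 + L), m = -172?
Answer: -420/32759 ≈ -0.012821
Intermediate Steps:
-j(1/(m - 248)) = -1/(78 + 1/(-172 - 248)) = -1/(78 + 1/(-420)) = -1/(78 - 1/420) = -1/32759/420 = -1*420/32759 = -420/32759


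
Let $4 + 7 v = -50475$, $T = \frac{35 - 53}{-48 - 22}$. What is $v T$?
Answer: $- \frac{454311}{245} \approx -1854.3$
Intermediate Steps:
$T = \frac{9}{35}$ ($T = - \frac{18}{-70} = \left(-18\right) \left(- \frac{1}{70}\right) = \frac{9}{35} \approx 0.25714$)
$v = - \frac{50479}{7}$ ($v = - \frac{4}{7} + \frac{1}{7} \left(-50475\right) = - \frac{4}{7} - \frac{50475}{7} = - \frac{50479}{7} \approx -7211.3$)
$v T = \left(- \frac{50479}{7}\right) \frac{9}{35} = - \frac{454311}{245}$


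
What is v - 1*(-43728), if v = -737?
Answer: 42991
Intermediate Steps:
v - 1*(-43728) = -737 - 1*(-43728) = -737 + 43728 = 42991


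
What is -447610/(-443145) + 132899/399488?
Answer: 47541670207/35406221952 ≈ 1.3427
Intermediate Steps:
-447610/(-443145) + 132899/399488 = -447610*(-1/443145) + 132899*(1/399488) = 89522/88629 + 132899/399488 = 47541670207/35406221952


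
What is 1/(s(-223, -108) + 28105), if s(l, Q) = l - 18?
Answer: 1/27864 ≈ 3.5889e-5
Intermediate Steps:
s(l, Q) = -18 + l
1/(s(-223, -108) + 28105) = 1/((-18 - 223) + 28105) = 1/(-241 + 28105) = 1/27864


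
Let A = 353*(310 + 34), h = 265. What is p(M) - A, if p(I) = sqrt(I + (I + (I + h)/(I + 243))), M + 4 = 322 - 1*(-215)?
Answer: -121432 + sqrt(40158679)/194 ≈ -1.2140e+5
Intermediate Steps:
M = 533 (M = -4 + (322 - 1*(-215)) = -4 + (322 + 215) = -4 + 537 = 533)
A = 121432 (A = 353*344 = 121432)
p(I) = sqrt(2*I + (265 + I)/(243 + I)) (p(I) = sqrt(I + (I + (I + 265)/(I + 243))) = sqrt(I + (I + (265 + I)/(243 + I))) = sqrt(2*I + (265 + I)/(243 + I)))
p(M) - A = sqrt((265 + 533 + 2*533*(243 + 533))/(243 + 533)) - 1*121432 = sqrt((265 + 533 + 2*533*776)/776) - 121432 = sqrt((265 + 533 + 827216)/776) - 121432 = sqrt((1/776)*828014) - 121432 = sqrt(414007/388) - 121432 = sqrt(40158679)/194 - 121432 = -121432 + sqrt(40158679)/194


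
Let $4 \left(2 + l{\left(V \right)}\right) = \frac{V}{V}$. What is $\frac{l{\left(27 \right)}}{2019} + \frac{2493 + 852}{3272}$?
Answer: $\frac{6747829}{6606168} \approx 1.0214$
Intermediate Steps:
$l{\left(V \right)} = - \frac{7}{4}$ ($l{\left(V \right)} = -2 + \frac{V \frac{1}{V}}{4} = -2 + \frac{1}{4} \cdot 1 = -2 + \frac{1}{4} = - \frac{7}{4}$)
$\frac{l{\left(27 \right)}}{2019} + \frac{2493 + 852}{3272} = - \frac{7}{4 \cdot 2019} + \frac{2493 + 852}{3272} = \left(- \frac{7}{4}\right) \frac{1}{2019} + 3345 \cdot \frac{1}{3272} = - \frac{7}{8076} + \frac{3345}{3272} = \frac{6747829}{6606168}$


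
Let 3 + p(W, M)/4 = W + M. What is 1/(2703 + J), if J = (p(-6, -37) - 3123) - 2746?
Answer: -1/3350 ≈ -0.00029851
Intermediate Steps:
p(W, M) = -12 + 4*M + 4*W (p(W, M) = -12 + 4*(W + M) = -12 + 4*(M + W) = -12 + (4*M + 4*W) = -12 + 4*M + 4*W)
J = -6053 (J = ((-12 + 4*(-37) + 4*(-6)) - 3123) - 2746 = ((-12 - 148 - 24) - 3123) - 2746 = (-184 - 3123) - 2746 = -3307 - 2746 = -6053)
1/(2703 + J) = 1/(2703 - 6053) = 1/(-3350) = -1/3350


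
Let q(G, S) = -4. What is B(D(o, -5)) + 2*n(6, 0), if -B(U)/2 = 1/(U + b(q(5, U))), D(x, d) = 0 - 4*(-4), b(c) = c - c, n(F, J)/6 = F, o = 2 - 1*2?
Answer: 575/8 ≈ 71.875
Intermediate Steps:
o = 0 (o = 2 - 2 = 0)
n(F, J) = 6*F
b(c) = 0
D(x, d) = 16 (D(x, d) = 0 + 16 = 16)
B(U) = -2/U (B(U) = -2/(U + 0) = -2/U)
B(D(o, -5)) + 2*n(6, 0) = -2/16 + 2*(6*6) = -2*1/16 + 2*36 = -⅛ + 72 = 575/8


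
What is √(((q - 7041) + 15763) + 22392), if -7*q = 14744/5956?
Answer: 8*√52814894027/10423 ≈ 176.39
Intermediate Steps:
q = -3686/10423 (q = -14744/(7*5956) = -⅐*3686/1489 = -3686/10423 ≈ -0.35364)
√(((q - 7041) + 15763) + 22392) = √(((-3686/10423 - 7041) + 15763) + 22392) = √((-73392029/10423 + 15763) + 22392) = √(90905720/10423 + 22392) = √(324297536/10423) = 8*√52814894027/10423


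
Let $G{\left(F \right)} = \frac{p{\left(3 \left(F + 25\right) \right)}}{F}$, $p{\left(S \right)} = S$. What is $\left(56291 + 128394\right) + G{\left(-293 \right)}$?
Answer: $\frac{54113509}{293} \approx 1.8469 \cdot 10^{5}$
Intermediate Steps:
$G{\left(F \right)} = \frac{75 + 3 F}{F}$ ($G{\left(F \right)} = \frac{3 \left(F + 25\right)}{F} = \frac{3 \left(25 + F\right)}{F} = \frac{75 + 3 F}{F}$)
$\left(56291 + 128394\right) + G{\left(-293 \right)} = \left(56291 + 128394\right) + \left(3 + \frac{75}{-293}\right) = 184685 + \left(3 + 75 \left(- \frac{1}{293}\right)\right) = 184685 + \left(3 - \frac{75}{293}\right) = 184685 + \frac{804}{293} = \frac{54113509}{293}$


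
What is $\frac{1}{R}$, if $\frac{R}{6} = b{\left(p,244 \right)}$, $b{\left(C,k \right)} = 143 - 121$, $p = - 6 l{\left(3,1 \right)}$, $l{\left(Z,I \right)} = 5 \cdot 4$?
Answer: $\frac{1}{132} \approx 0.0075758$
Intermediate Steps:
$l{\left(Z,I \right)} = 20$
$p = -120$ ($p = \left(-6\right) 20 = -120$)
$b{\left(C,k \right)} = 22$
$R = 132$ ($R = 6 \cdot 22 = 132$)
$\frac{1}{R} = \frac{1}{132}$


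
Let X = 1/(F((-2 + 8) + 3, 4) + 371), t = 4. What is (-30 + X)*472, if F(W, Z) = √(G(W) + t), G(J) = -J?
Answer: 472*(-30*√5 + 11129*I)/(√5 - 371*I) ≈ -14159.0 - 0.0076677*I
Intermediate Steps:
F(W, Z) = √(4 - W) (F(W, Z) = √(-W + 4) = √(4 - W))
X = 1/(371 + I*√5) (X = 1/(√(4 - ((-2 + 8) + 3)) + 371) = 1/(√(4 - (6 + 3)) + 371) = 1/(√(4 - 1*9) + 371) = 1/(√(4 - 9) + 371) = 1/(√(-5) + 371) = 1/(I*√5 + 371) = 1/(371 + I*√5) ≈ 0.0026953 - 1.625e-5*I)
(-30 + X)*472 = (-30 + (371/137646 - I*√5/137646))*472 = (-4129009/137646 - I*√5/137646)*472 = -974446124/68823 - 236*I*√5/68823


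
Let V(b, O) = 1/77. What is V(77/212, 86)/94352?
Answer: 1/7265104 ≈ 1.3764e-7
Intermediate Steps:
V(b, O) = 1/77
V(77/212, 86)/94352 = (1/77)/94352 = (1/77)*(1/94352) = 1/7265104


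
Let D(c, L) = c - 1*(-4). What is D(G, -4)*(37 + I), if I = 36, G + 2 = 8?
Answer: 730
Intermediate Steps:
G = 6 (G = -2 + 8 = 6)
D(c, L) = 4 + c (D(c, L) = c + 4 = 4 + c)
D(G, -4)*(37 + I) = (4 + 6)*(37 + 36) = 10*73 = 730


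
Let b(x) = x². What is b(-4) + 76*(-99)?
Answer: -7508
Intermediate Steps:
b(-4) + 76*(-99) = (-4)² + 76*(-99) = 16 - 7524 = -7508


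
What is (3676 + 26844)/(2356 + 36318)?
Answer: 15260/19337 ≈ 0.78916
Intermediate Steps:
(3676 + 26844)/(2356 + 36318) = 30520/38674 = 30520*(1/38674) = 15260/19337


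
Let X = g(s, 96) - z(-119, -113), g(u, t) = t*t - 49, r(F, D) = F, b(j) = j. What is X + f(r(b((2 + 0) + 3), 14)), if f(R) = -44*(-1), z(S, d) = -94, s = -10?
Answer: 9305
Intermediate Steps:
f(R) = 44
g(u, t) = -49 + t² (g(u, t) = t² - 49 = -49 + t²)
X = 9261 (X = (-49 + 96²) - 1*(-94) = (-49 + 9216) + 94 = 9167 + 94 = 9261)
X + f(r(b((2 + 0) + 3), 14)) = 9261 + 44 = 9305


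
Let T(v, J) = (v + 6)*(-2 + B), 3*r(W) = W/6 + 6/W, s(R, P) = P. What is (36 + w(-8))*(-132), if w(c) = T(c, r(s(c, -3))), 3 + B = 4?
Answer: -5016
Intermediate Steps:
B = 1 (B = -3 + 4 = 1)
r(W) = 2/W + W/18 (r(W) = (W/6 + 6/W)/3 = (6/W + W/6)/3 = 2/W + W/18)
T(v, J) = -6 - v (T(v, J) = (v + 6)*(-2 + 1) = (6 + v)*(-1) = -6 - v)
w(c) = -6 - c
(36 + w(-8))*(-132) = (36 + (-6 - 1*(-8)))*(-132) = (36 + (-6 + 8))*(-132) = (36 + 2)*(-132) = 38*(-132) = -5016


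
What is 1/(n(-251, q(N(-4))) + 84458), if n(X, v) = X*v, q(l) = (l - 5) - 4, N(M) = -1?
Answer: 1/86968 ≈ 1.1498e-5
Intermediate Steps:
q(l) = -9 + l (q(l) = (-5 + l) - 4 = -9 + l)
1/(n(-251, q(N(-4))) + 84458) = 1/(-251*(-9 - 1) + 84458) = 1/(-251*(-10) + 84458) = 1/(2510 + 84458) = 1/86968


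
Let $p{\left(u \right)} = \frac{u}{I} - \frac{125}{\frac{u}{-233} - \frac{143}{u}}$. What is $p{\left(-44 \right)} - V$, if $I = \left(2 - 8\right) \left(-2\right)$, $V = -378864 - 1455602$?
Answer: $\frac{3527601167}{1923} \approx 1.8344 \cdot 10^{6}$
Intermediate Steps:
$V = -1834466$ ($V = -378864 - 1455602 = -1834466$)
$I = 12$ ($I = \left(-6\right) \left(-2\right) = 12$)
$p{\left(u \right)} = - \frac{125}{- \frac{143}{u} - \frac{u}{233}} + \frac{u}{12}$ ($p{\left(u \right)} = \frac{u}{12} - \frac{125}{\frac{u}{-233} - \frac{143}{u}} = u \frac{1}{12} - \frac{125}{u \left(- \frac{1}{233}\right) - \frac{143}{u}} = \frac{u}{12} - \frac{125}{- \frac{u}{233} - \frac{143}{u}} = \frac{u}{12} - \frac{125}{- \frac{143}{u} - \frac{u}{233}} = - \frac{125}{- \frac{143}{u} - \frac{u}{233}} + \frac{u}{12}$)
$p{\left(-44 \right)} - V = \frac{1}{12} \left(-44\right) \frac{1}{33319 + \left(-44\right)^{2}} \left(382819 + \left(-44\right)^{2}\right) - -1834466 = \frac{1}{12} \left(-44\right) \frac{1}{33319 + 1936} \left(382819 + 1936\right) + 1834466 = \frac{1}{12} \left(-44\right) \frac{1}{35255} \cdot 384755 + 1834466 = - \frac{76951}{1923} + 1834466 = \frac{3527601167}{1923}$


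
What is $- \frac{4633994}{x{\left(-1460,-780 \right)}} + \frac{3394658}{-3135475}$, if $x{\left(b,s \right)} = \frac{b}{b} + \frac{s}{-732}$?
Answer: $- \frac{9044046329521}{4031325} \approx -2.2434 \cdot 10^{6}$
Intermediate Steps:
$x{\left(b,s \right)} = 1 - \frac{s}{732}$ ($x{\left(b,s \right)} = 1 + s \left(- \frac{1}{732}\right) = 1 - \frac{s}{732}$)
$- \frac{4633994}{x{\left(-1460,-780 \right)}} + \frac{3394658}{-3135475} = - \frac{4633994}{1 - - \frac{65}{61}} + \frac{3394658}{-3135475} = - \frac{4633994}{1 + \frac{65}{61}} + 3394658 \left(- \frac{1}{3135475}\right) = - \frac{4633994}{\frac{126}{61}} - \frac{3394658}{3135475} = \left(-4633994\right) \frac{61}{126} - \frac{3394658}{3135475} = - \frac{141336817}{63} - \frac{3394658}{3135475} = - \frac{9044046329521}{4031325}$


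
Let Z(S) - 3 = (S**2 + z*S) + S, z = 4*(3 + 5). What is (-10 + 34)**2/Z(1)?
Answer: 576/37 ≈ 15.568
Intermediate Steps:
z = 32 (z = 4*8 = 32)
Z(S) = 3 + S**2 + 33*S (Z(S) = 3 + ((S**2 + 32*S) + S) = 3 + (S**2 + 33*S) = 3 + S**2 + 33*S)
(-10 + 34)**2/Z(1) = (-10 + 34)**2/(3 + 1**2 + 33*1) = 24**2/(3 + 1 + 33) = 576/37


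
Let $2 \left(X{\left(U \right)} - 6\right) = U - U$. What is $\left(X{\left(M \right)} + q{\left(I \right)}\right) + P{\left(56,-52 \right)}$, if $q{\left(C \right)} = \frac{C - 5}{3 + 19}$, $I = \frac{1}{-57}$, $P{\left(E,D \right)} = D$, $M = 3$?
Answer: $- \frac{2635}{57} \approx -46.228$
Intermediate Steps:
$I = - \frac{1}{57} \approx -0.017544$
$X{\left(U \right)} = 6$ ($X{\left(U \right)} = 6 + \frac{U - U}{2} = 6 + \frac{1}{2} \cdot 0 = 6 + 0 = 6$)
$q{\left(C \right)} = - \frac{5}{22} + \frac{C}{22}$ ($q{\left(C \right)} = \frac{-5 + C}{22} = \left(-5 + C\right) \frac{1}{22} = - \frac{5}{22} + \frac{C}{22}$)
$\left(X{\left(M \right)} + q{\left(I \right)}\right) + P{\left(56,-52 \right)} = \left(6 + \left(- \frac{5}{22} + \frac{1}{22} \left(- \frac{1}{57}\right)\right)\right) - 52 = \left(6 - \frac{13}{57}\right) - 52 = \frac{329}{57} - 52 = - \frac{2635}{57}$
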